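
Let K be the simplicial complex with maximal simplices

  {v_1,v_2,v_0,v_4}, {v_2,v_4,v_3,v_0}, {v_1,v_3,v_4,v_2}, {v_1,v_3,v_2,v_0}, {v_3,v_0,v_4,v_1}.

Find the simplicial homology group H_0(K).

H_0 ≅ Z.

We work with the vertex ordering v_0 < v_1 < v_2 < v_3 < v_4. The simplices of K, each written with vertices in increasing order, are:

  0-simplices (5): [v_0], [v_1], [v_2], [v_3], [v_4]
  1-simplices (10): [v_0,v_1], [v_0,v_2], [v_0,v_3], [v_0,v_4], [v_1,v_2], [v_1,v_3], [v_1,v_4], [v_2,v_3], [v_2,v_4], [v_3,v_4]
  2-simplices (10): [v_0,v_1,v_2], [v_0,v_1,v_3], [v_0,v_1,v_4], [v_0,v_2,v_3], [v_0,v_2,v_4], [v_0,v_3,v_4], [v_1,v_2,v_3], [v_1,v_2,v_4], [v_1,v_3,v_4], [v_2,v_3,v_4]
  3-simplices (5): [v_0,v_1,v_2,v_3], [v_0,v_1,v_2,v_4], [v_0,v_1,v_3,v_4], [v_0,v_2,v_3,v_4], [v_1,v_2,v_3,v_4]

giving chain groups C_0 ≅ Z^5, C_1 ≅ Z^10, C_2 ≅ Z^10, C_3 ≅ Z^5.

Boundary ∂_1: C_1 → C_0 maps an edge to its endpoints' difference, ∂[p,q] = q − p. For instance
  ∂[v_0,v_4] = [v_4] − [v_0].
The resulting 5×10 matrix has rank 4, and its Smith normal form has invariant factors (1,1,1,1).

Boundary ∂_2: C_2 → C_1 acts by ∂[p,q,r] = [q,r] − [p,r] + [p,q]. For instance
  ∂[v_2,v_3,v_4] = [v_3,v_4] − [v_2,v_4] + [v_2,v_3],
  ∂[v_1,v_2,v_3] = [v_2,v_3] − [v_1,v_3] + [v_1,v_2].
As a 10×10 matrix over Z this has rank 6, with invariant factors (1,1,1,1,1,1).

The boundary map ∂_3: C_3 → C_2 sends each 3-simplex σ to the alternating sum Σ_i (−1)^i (σ with its i-th vertex removed). For instance
  ∂[v_1,v_2,v_3,v_4] = [v_2,v_3,v_4] − [v_1,v_3,v_4] + [v_1,v_2,v_4] − [v_1,v_2,v_3],
  ∂[v_0,v_2,v_3,v_4] = [v_2,v_3,v_4] − [v_0,v_3,v_4] + [v_0,v_2,v_4] − [v_0,v_2,v_3].
This gives a 10×5 integer matrix of rank 4; reducing to Smith normal form yields diagonal entries (1,1,1,1).

From H_k ≅ ker(∂_k) / im(∂_{k+1}) we obtain:

  H_0: rank C_0 − rank ∂_1 = 5 − 4 = 1, and the invariant factors of ∂_1 are all 1, so H_0 ≅ Z.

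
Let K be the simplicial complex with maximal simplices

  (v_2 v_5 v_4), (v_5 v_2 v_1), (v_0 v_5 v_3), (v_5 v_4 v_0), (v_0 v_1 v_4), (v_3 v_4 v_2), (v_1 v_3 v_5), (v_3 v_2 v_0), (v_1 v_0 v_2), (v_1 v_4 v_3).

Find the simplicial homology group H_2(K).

We work with the vertex ordering v_0 < v_1 < v_2 < v_3 < v_4 < v_5. The simplices of K, each written with vertices in increasing order, are:

  0-simplices (6): [v_0], [v_1], [v_2], [v_3], [v_4], [v_5]
  1-simplices (15): (15 of them)
  2-simplices (10): [v_0,v_1,v_2], [v_0,v_1,v_4], [v_0,v_2,v_3], [v_0,v_3,v_5], [v_0,v_4,v_5], [v_1,v_2,v_5], [v_1,v_3,v_4], [v_1,v_3,v_5], [v_2,v_3,v_4], [v_2,v_4,v_5]

Hence C_0 ≅ Z^6, C_1 ≅ Z^15, C_2 ≅ Z^10.

The boundary map ∂_1: C_1 → C_0 is given by ∂[p,q] = [q] − [p].
The 6×15 boundary matrix has rank 5 and Smith normal form diag(1,1,1,1,1).

∂_2: C_2 → C_1 acts by ∂[p,q,r] = [q,r] − [p,r] + [p,q]. For instance
  ∂[v_1,v_3,v_4] = [v_3,v_4] − [v_1,v_4] + [v_1,v_3],
  ∂[v_0,v_2,v_3] = [v_2,v_3] − [v_0,v_3] + [v_0,v_2].
As a 15×10 matrix over Z this has rank 10, with invariant factors (1,1,1,1,1,1,1,1,1,2).

Computing H_k = (kernel of ∂_k) / (image of ∂_{k+1}):

  H_2: rank ker ∂_2 − rank ∂_3 = (10 − 10) − 0 = 0, and there is no ∂_3, so H_2 = 0.

H_2 = 0.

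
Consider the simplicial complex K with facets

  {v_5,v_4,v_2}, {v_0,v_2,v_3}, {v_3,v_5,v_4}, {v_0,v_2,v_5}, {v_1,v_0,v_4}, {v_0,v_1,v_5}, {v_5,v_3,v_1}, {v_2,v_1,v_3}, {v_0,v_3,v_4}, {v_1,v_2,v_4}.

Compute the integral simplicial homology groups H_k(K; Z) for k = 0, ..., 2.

Order the vertices as v_0 < v_1 < v_2 < v_3 < v_4 < v_5. Listing each simplex with vertices in this order, K has dimension 2 with simplices:

  0-simplices (6): [v_0], [v_1], [v_2], [v_3], [v_4], [v_5]
  1-simplices (15): (15 of them)
  2-simplices (10): [v_0,v_1,v_4], [v_0,v_1,v_5], [v_0,v_2,v_3], [v_0,v_2,v_5], [v_0,v_3,v_4], [v_1,v_2,v_3], [v_1,v_2,v_4], [v_1,v_3,v_5], [v_2,v_4,v_5], [v_3,v_4,v_5]

giving chain groups C_0 ≅ Z^6, C_1 ≅ Z^15, C_2 ≅ Z^10.

The boundary map ∂_1: C_1 → C_0 sends each edge [p,q] (with p < q) to q − p.
This gives a 6×15 integer matrix of rank 5; reducing to Smith normal form yields diagonal entries (1,1,1,1,1).

The boundary map ∂_2: C_2 → C_1 maps a triangle to the signed sum of its edges. For instance
  ∂[v_1,v_3,v_5] = [v_3,v_5] − [v_1,v_5] + [v_1,v_3],
  ∂[v_1,v_2,v_3] = [v_2,v_3] − [v_1,v_3] + [v_1,v_2].
The resulting 15×10 matrix has rank 10, and its Smith normal form has invariant factors (1,1,1,1,1,1,1,1,1,2).

Now H_k = ker ∂_k / im ∂_{k+1}, so:

  H_0: rank C_0 − rank ∂_1 = 6 − 5 = 1, and the invariant factors of ∂_1 are all 1, so H_0 = Z.
  H_1: rank ker ∂_1 − rank ∂_2 = (15 − 5) − 10 = 0, and ∂_2 has invariant factor 2 > 1, so H_1 = Z/2.
  H_2: rank ker ∂_2 − rank ∂_3 = (10 − 10) − 0 = 0, and there is no ∂_3, so H_2 = 0.

As a check, the Euler characteristic is 6 − 15 + 10 = 1, which agrees with 1 − 0 + 0 = 1.

H_0 = Z,  H_1 = Z/2,  H_2 = 0.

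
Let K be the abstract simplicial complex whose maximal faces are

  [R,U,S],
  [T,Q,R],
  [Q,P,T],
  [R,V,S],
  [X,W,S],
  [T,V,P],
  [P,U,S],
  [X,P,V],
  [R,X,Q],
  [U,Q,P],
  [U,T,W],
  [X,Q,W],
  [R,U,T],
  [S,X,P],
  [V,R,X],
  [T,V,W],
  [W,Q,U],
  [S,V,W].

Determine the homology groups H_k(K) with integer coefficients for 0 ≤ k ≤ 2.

H_0 ≅ Z,  H_1 ≅ Z ⊕ Z/2,  H_2 = 0.

Order the vertices as P < Q < R < S < T < U < V < W < X. Listing each simplex with vertices in this order, K has dimension 2 with simplices:

  0-simplices (9): P, Q, R, S, T, U, V, W, X
  1-simplices (27): PQ, PS, PT, PU, PV, PX, QR, QT, QU, QW, QX, RS, RT, RU, RV, RX, SU, SV, SW, SX, TU, TV, TW, UW, VW, VX, WX
  2-simplices (18): PQT, PQU, PSU, PSX, PTV, PVX, QRT, QRX, QUW, QWX, RSU, RSV, RTU, RVX, SVW, SWX, TUW, TVW

Hence C_0 ≅ Z^9, C_1 ≅ Z^27, C_2 ≅ Z^18.

Boundary ∂_1: C_1 → C_0 maps an edge to its endpoints' difference, ∂[p,q] = q − p. For instance
  ∂QW = W − Q.
The 9×27 boundary matrix has rank 8 and Smith normal form diag(1,1,1,1,1,1,1,1).

∂_2: C_2 → C_1 maps a triangle to the signed sum of its edges. For instance
  ∂RVX = VX − RX + RV,
  ∂RSU = SU − RU + RS.
The resulting 27×18 matrix has rank 18, and its Smith normal form has invariant factors (1,1,1,1,1,1,1,1,1,1,1,1,1,1,1,1,1,2).

Now H_k = ker ∂_k / im ∂_{k+1}, so:

  H_0: rank C_0 − rank ∂_1 = 9 − 8 = 1, and the invariant factors of ∂_1 are all 1, so H_0 = Z.
  H_1: rank ker ∂_1 − rank ∂_2 = (27 − 8) − 18 = 1, and ∂_2 has invariant factor 2 > 1, so H_1 = Z ⊕ Z/2.
  H_2: rank ker ∂_2 − rank ∂_3 = (18 − 18) − 0 = 0, and there is no ∂_3, so H_2 = 0.

(K is a triangulation of the Klein bottle.)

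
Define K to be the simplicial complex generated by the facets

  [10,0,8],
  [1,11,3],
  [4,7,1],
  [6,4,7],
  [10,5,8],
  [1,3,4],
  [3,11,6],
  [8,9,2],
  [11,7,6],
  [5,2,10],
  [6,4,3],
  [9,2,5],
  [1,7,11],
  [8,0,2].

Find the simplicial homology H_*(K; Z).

We work with the vertex ordering 0 < 1 < 2 < 3 < 4 < 5 < 6 < 7 < 8 < 9 < 10 < 11. The simplices of K, each written with vertices in increasing order, are:

  0-simplices (12): [0], [1], [2], [3], [4], [5], [6], [7], [8], [9], [10], [11]
  1-simplices (24): (24 of them)
  2-simplices (14): [0,2,8], [0,8,10], [1,3,4], [1,3,11], [1,4,7], [1,7,11], [2,5,9], [2,5,10], [2,8,9], [3,4,6], [3,6,11], [4,6,7], [5,8,10], [6,7,11]

Hence C_0 ≅ Z^12, C_1 ≅ Z^24, C_2 ≅ Z^14.

Boundary ∂_1: C_1 → C_0 is given by ∂[p,q] = [q] − [p]. For instance
  ∂[3,11] = [11] − [3].
The resulting 12×24 matrix has rank 10, and its Smith normal form has invariant factors (1,1,1,1,1,1,1,1,1,1).

The boundary map ∂_2: C_2 → C_1 sends each 2-simplex [p,q,r] to [q,r] − [p,r] + [p,q]. For instance
  ∂[2,8,9] = [8,9] − [2,9] + [2,8],
  ∂[1,7,11] = [7,11] − [1,11] + [1,7].
The 24×14 boundary matrix has rank 13 and Smith normal form diag(1,1,1,1,1,1,1,1,1,1,1,1,1).

From H_k ≅ ker(∂_k) / im(∂_{k+1}) we obtain:

  H_0: rank C_0 − rank ∂_1 = 12 − 10 = 2, and the invariant factors of ∂_1 are all 1, so H_0 ≅ Z^2.
  H_1: rank ker ∂_1 − rank ∂_2 = (24 − 10) − 13 = 1, and the invariant factors of ∂_2 are all 1, so H_1 ≅ Z.
  H_2: rank ker ∂_2 − rank ∂_3 = (14 − 13) − 0 = 1, and there is no ∂_3, so H_2 ≅ Z.

H_0 ≅ Z^2,  H_1 ≅ Z,  H_2 ≅ Z.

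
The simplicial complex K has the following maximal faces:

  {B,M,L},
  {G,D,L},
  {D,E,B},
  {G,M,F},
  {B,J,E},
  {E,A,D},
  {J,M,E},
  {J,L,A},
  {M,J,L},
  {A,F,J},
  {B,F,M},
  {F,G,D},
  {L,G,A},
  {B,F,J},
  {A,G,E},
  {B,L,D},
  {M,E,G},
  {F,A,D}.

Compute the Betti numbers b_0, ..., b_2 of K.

K has 9 vertices, 27 edges, 18 triangles.
rank ∂_0 = 0, rank ∂_1 = 8 ⇒ b_0 = 9 − 0 − 8 = 1; all invariant factors of ∂_1 are 1 so no torsion. So H_0 = Z.
rank ∂_1 = 8, rank ∂_2 = 18 ⇒ b_1 = 27 − 8 − 18 = 1; ∂_2 has invariant factor(s) [2] giving torsion. So H_1 = Z ⊕ Z/2.
rank ∂_2 = 18, rank ∂_3 = 0 ⇒ b_2 = 18 − 18 − 0 = 0. So H_2 = 0.

b_0 = 1, b_1 = 1, b_2 = 0.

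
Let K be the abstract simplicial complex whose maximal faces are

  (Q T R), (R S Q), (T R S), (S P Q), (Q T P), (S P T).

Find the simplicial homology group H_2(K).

H_2 ≅ Z.

Order the vertices as P < Q < R < S < T. Listing each simplex with vertices in this order, K has dimension 2 with simplices:

  0-simplices (5): P, Q, R, S, T
  1-simplices (9): PQ, PS, PT, QR, QS, QT, RS, RT, ST
  2-simplices (6): PQS, PQT, PST, QRS, QRT, RST

Hence C_0 ≅ Z^5, C_1 ≅ Z^9, C_2 ≅ Z^6.

Boundary ∂_1: C_1 → C_0 maps an edge to its endpoints' difference, ∂[p,q] = q − p.
The 5×9 boundary matrix has rank 4 and Smith normal form diag(1,1,1,1).

The boundary map ∂_2: C_2 → C_1 sends each 2-simplex [p,q,r] to [q,r] − [p,r] + [p,q]. For instance
  ∂RST = ST − RT + RS,
  ∂QRT = RT − QT + QR.
The resulting 9×6 matrix has rank 5, and its Smith normal form has invariant factors (1,1,1,1,1).

Reading off H_k = ker ∂_k / im ∂_{k+1}:

  H_2: rank ker ∂_2 − rank ∂_3 = (6 − 5) − 0 = 1, and there is no ∂_3, so H_2 = Z.

(K is a triangulation of the 2-sphere S^2.)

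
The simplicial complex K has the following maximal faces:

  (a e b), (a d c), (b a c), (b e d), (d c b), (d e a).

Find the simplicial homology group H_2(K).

H_2 = Z.

Take the total order a < b < c < d < e on the vertex set. Then K (dimension 2) consists of the simplices:

  0-simplices (5): a, b, c, d, e
  1-simplices (9): ab, ac, ad, ae, bc, bd, be, cd, de
  2-simplices (6): abc, abe, acd, ade, bcd, bde

giving chain groups C_0 ≅ Z^5, C_1 ≅ Z^9, C_2 ≅ Z^6.

The boundary map ∂_1: C_1 → C_0 sends each edge [p,q] (with p < q) to q − p. For instance
  ∂ab = b − a.
The resulting 5×9 matrix has rank 4, and its Smith normal form has invariant factors (1,1,1,1).

∂_2: C_2 → C_1 sends each 2-simplex [p,q,r] to [q,r] − [p,r] + [p,q]. For instance
  ∂bcd = cd − bd + bc,
  ∂acd = cd − ad + ac.
The 9×6 boundary matrix has rank 5 and Smith normal form diag(1,1,1,1,1).

Computing H_k = (kernel of ∂_k) / (image of ∂_{k+1}):

  H_2: rank ker ∂_2 − rank ∂_3 = (6 − 5) − 0 = 1, and there is no ∂_3, so H_2 = Z.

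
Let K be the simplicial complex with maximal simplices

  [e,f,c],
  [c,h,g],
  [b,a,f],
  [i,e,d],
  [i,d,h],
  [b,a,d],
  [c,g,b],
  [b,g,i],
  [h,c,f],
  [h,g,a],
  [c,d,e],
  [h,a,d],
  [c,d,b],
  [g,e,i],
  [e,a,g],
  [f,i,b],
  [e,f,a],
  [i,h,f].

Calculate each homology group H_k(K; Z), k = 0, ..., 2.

H_0 ≅ Z,  H_1 ≅ Z^2,  H_2 ≅ Z.

Order the vertices as a < b < c < d < e < f < g < h < i. Listing each simplex with vertices in this order, K has dimension 2 with simplices:

  0-simplices (9): a, b, c, d, e, f, g, h, i
  1-simplices (27): ab, ad, ae, af, ag, ah, bc, bd, bf, bg, bi, cd, ce, cf, cg, ch, de, dh, di, ef, eg, ei, fh, fi, gh, gi, hi
  2-simplices (18): abd, abf, adh, aef, aeg, agh, bcd, bcg, bfi, bgi, cde, cef, cfh, cgh, dei, dhi, egi, fhi

Hence C_0 ≅ Z^9, C_1 ≅ Z^27, C_2 ≅ Z^18.

The boundary map ∂_1: C_1 → C_0 maps an edge to its endpoints' difference, ∂[p,q] = q − p. For instance
  ∂di = i − d.
The resulting 9×27 matrix has rank 8, and its Smith normal form has invariant factors (1,1,1,1,1,1,1,1).

∂_2: C_2 → C_1 acts by ∂[p,q,r] = [q,r] − [p,r] + [p,q]. For instance
  ∂bgi = gi − bi + bg,
  ∂cde = de − ce + cd.
As a 27×18 matrix over Z this has rank 17, with invariant factors (1,1,1,1,1,1,1,1,1,1,1,1,1,1,1,1,1).

Computing H_k = (kernel of ∂_k) / (image of ∂_{k+1}):

  H_0: rank C_0 − rank ∂_1 = 9 − 8 = 1, and the invariant factors of ∂_1 are all 1, so H_0 ≅ Z.
  H_1: rank ker ∂_1 − rank ∂_2 = (27 − 8) − 17 = 2, and the invariant factors of ∂_2 are all 1, so H_1 ≅ Z^2.
  H_2: rank ker ∂_2 − rank ∂_3 = (18 − 17) − 0 = 1, and there is no ∂_3, so H_2 ≅ Z.

As a check, the Euler characteristic is 9 − 27 + 18 = 0, which agrees with 1 − 2 + 1 = 0.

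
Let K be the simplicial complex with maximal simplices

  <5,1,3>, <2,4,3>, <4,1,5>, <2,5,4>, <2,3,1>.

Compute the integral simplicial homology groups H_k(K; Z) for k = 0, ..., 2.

Order the vertices as 1 < 2 < 3 < 4 < 5. Listing each simplex with vertices in this order, K has dimension 2 with simplices:

  0-simplices (5): [1], [2], [3], [4], [5]
  1-simplices (10): [1,2], [1,3], [1,4], [1,5], [2,3], [2,4], [2,5], [3,4], [3,5], [4,5]
  2-simplices (5): [1,2,3], [1,3,5], [1,4,5], [2,3,4], [2,4,5]

giving chain groups C_0 ≅ Z^5, C_1 ≅ Z^10, C_2 ≅ Z^5.

Boundary ∂_1: C_1 → C_0 maps an edge to its endpoints' difference, ∂[p,q] = q − p.
The resulting 5×10 matrix has rank 4, and its Smith normal form has invariant factors (1,1,1,1).

Boundary ∂_2: C_2 → C_1 acts by ∂[p,q,r] = [q,r] − [p,r] + [p,q]. For instance
  ∂[1,2,3] = [2,3] − [1,3] + [1,2],
  ∂[1,4,5] = [4,5] − [1,5] + [1,4].
The 10×5 boundary matrix has rank 5 and Smith normal form diag(1,1,1,1,1).

Reading off H_k = ker ∂_k / im ∂_{k+1}:

  H_0: rank C_0 − rank ∂_1 = 5 − 4 = 1, and the invariant factors of ∂_1 are all 1, so H_0 = Z.
  H_1: rank ker ∂_1 − rank ∂_2 = (10 − 4) − 5 = 1, and the invariant factors of ∂_2 are all 1, so H_1 = Z.
  H_2: rank ker ∂_2 − rank ∂_3 = (5 − 5) − 0 = 0, and there is no ∂_3, so H_2 = 0.

H_0 = Z,  H_1 = Z,  H_2 = 0.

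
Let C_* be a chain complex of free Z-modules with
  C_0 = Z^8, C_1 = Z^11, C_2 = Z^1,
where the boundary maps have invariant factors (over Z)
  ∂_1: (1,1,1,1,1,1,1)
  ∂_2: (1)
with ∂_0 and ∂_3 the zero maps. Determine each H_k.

H_0 ≅ Z,  H_1 ≅ Z^3,  H_2 = 0.

H_0: b_0 = 8 − 0 − 7 = 1; torsion from ∂_1 factors > 1: none. So H_0 ≅ Z.
H_1: b_1 = 11 − 7 − 1 = 3; torsion from ∂_2 factors > 1: none. So H_1 ≅ Z^3.
H_2: b_2 = 1 − 1 − 0 = 0; torsion from ∂_3 factors > 1: none. So H_2 ≅ 0.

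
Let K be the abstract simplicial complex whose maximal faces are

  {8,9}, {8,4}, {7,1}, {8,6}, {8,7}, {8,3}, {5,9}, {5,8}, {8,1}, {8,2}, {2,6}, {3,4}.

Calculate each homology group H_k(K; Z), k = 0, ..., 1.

H_0 ≅ Z,  H_1 ≅ Z^4.

Fix the vertex order 1 < 2 < 3 < 4 < 5 < 6 < 7 < 8 < 9 and write every simplex with vertices in increasing order. Then dim K = 1 and the simplices of K are:

  0-simplices (9): [1], [2], [3], [4], [5], [6], [7], [8], [9]
  1-simplices (12): [1,7], [1,8], [2,6], [2,8], [3,4], [3,8], [4,8], [5,8], [5,9], [6,8], [7,8], [8,9]

giving chain groups C_0 ≅ Z^9, C_1 ≅ Z^12.

∂_1: C_1 → C_0 sends each edge [p,q] (with p < q) to q − p.
The resulting 9×12 matrix has rank 8, and its Smith normal form has invariant factors (1,1,1,1,1,1,1,1).

From H_k ≅ ker(∂_k) / im(∂_{k+1}) we obtain:

  H_0: rank C_0 − rank ∂_1 = 9 − 8 = 1, and the invariant factors of ∂_1 are all 1, so H_0 = Z.
  H_1: rank ker ∂_1 − rank ∂_2 = (12 − 8) − 0 = 4, and there is no ∂_2, so H_1 = Z^4.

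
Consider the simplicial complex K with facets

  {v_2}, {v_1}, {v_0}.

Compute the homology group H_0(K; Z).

H_0 ≅ Z^3.

We work with the vertex ordering v_0 < v_1 < v_2. The simplices of K, each written with vertices in increasing order, are:

  0-simplices (3): [v_0], [v_1], [v_2]

so the chain groups are C_0 ≅ Z^3.

Now H_k = ker ∂_k / im ∂_{k+1}, so:

  H_0: rank C_0 − rank ∂_1 = 3 − 0 = 3, and there is no ∂_1, so H_0 = Z^3.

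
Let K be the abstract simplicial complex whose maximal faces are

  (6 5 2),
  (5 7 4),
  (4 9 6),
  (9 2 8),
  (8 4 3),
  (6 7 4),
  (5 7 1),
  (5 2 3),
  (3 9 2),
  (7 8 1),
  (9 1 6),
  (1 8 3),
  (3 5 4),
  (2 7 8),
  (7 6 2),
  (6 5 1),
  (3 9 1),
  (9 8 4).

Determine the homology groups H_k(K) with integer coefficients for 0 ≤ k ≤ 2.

H_0 ≅ Z,  H_1 ≅ Z ⊕ Z/2Z,  H_2 = 0.

K has 9 vertices, 27 edges, 18 triangles.
rank ∂_0 = 0, rank ∂_1 = 8 ⇒ b_0 = 9 − 0 − 8 = 1; all invariant factors of ∂_1 are 1 so no torsion. So H_0 ≅ Z.
rank ∂_1 = 8, rank ∂_2 = 18 ⇒ b_1 = 27 − 8 − 18 = 1; ∂_2 has invariant factor(s) [2] giving torsion. So H_1 ≅ Z ⊕ Z/2Z.
rank ∂_2 = 18, rank ∂_3 = 0 ⇒ b_2 = 18 − 18 − 0 = 0. So H_2 ≅ 0.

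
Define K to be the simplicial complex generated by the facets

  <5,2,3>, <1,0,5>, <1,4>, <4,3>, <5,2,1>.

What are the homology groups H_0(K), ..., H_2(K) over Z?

We work with the vertex ordering 0 < 1 < 2 < 3 < 4 < 5. The simplices of K, each written with vertices in increasing order, are:

  0-simplices (6): [0], [1], [2], [3], [4], [5]
  1-simplices (9): [0,1], [0,5], [1,2], [1,4], [1,5], [2,3], [2,5], [3,4], [3,5]
  2-simplices (3): [0,1,5], [1,2,5], [2,3,5]

Hence C_0 ≅ Z^6, C_1 ≅ Z^9, C_2 ≅ Z^3.

∂_1: C_1 → C_0 maps an edge to its endpoints' difference, ∂[p,q] = q − p. For instance
  ∂[1,5] = [5] − [1].
The resulting 6×9 matrix has rank 5, and its Smith normal form has invariant factors (1,1,1,1,1).

Boundary ∂_2: C_2 → C_1 acts by ∂[p,q,r] = [q,r] − [p,r] + [p,q]. For instance
  ∂[1,2,5] = [2,5] − [1,5] + [1,2],
  ∂[0,1,5] = [1,5] − [0,5] + [0,1].
The resulting 9×3 matrix has rank 3, and its Smith normal form has invariant factors (1,1,1).

Computing H_k = (kernel of ∂_k) / (image of ∂_{k+1}):

  H_0: rank C_0 − rank ∂_1 = 6 − 5 = 1, and the invariant factors of ∂_1 are all 1, so H_0 = Z.
  H_1: rank ker ∂_1 − rank ∂_2 = (9 − 5) − 3 = 1, and the invariant factors of ∂_2 are all 1, so H_1 = Z.
  H_2: rank ker ∂_2 − rank ∂_3 = (3 − 3) − 0 = 0, and there is no ∂_3, so H_2 = 0.

H_0 ≅ Z,  H_1 ≅ Z,  H_2 = 0.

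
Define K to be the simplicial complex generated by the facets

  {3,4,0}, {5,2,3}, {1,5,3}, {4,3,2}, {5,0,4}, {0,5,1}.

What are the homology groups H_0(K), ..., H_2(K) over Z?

Fix the vertex order 0 < 1 < 2 < 3 < 4 < 5 and write every simplex with vertices in increasing order. Then dim K = 2 and the simplices of K are:

  0-simplices (6): [0], [1], [2], [3], [4], [5]
  1-simplices (12): [0,1], [0,3], [0,4], [0,5], [1,3], [1,5], [2,3], [2,4], [2,5], [3,4], [3,5], [4,5]
  2-simplices (6): [0,1,5], [0,3,4], [0,4,5], [1,3,5], [2,3,4], [2,3,5]

giving chain groups C_0 ≅ Z^6, C_1 ≅ Z^12, C_2 ≅ Z^6.

The boundary map ∂_1: C_1 → C_0 maps an edge to its endpoints' difference, ∂[p,q] = q − p.
This gives a 6×12 integer matrix of rank 5; reducing to Smith normal form yields diagonal entries (1,1,1,1,1).

Boundary ∂_2: C_2 → C_1 maps a triangle to the signed sum of its edges. For instance
  ∂[1,3,5] = [3,5] − [1,5] + [1,3],
  ∂[0,3,4] = [3,4] − [0,4] + [0,3].
This gives a 12×6 integer matrix of rank 6; reducing to Smith normal form yields diagonal entries (1,1,1,1,1,1).

Reading off H_k = ker ∂_k / im ∂_{k+1}:

  H_0: rank C_0 − rank ∂_1 = 6 − 5 = 1, and the invariant factors of ∂_1 are all 1, so H_0 ≅ Z.
  H_1: rank ker ∂_1 − rank ∂_2 = (12 − 5) − 6 = 1, and the invariant factors of ∂_2 are all 1, so H_1 ≅ Z.
  H_2: rank ker ∂_2 − rank ∂_3 = (6 − 6) − 0 = 0, and there is no ∂_3, so H_2 ≅ 0.

As a check, the Euler characteristic is 6 − 12 + 6 = 0, which agrees with 1 − 1 + 0 = 0.

H_0 ≅ Z,  H_1 ≅ Z,  H_2 = 0.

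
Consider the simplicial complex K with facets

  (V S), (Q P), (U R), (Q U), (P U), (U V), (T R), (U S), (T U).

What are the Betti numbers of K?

b_0 = 1, b_1 = 3.

Fix the vertex order P < Q < R < S < T < U < V and write every simplex with vertices in increasing order. Then dim K = 1 and the simplices of K are:

  0-simplices (7): P, Q, R, S, T, U, V
  1-simplices (9): PQ, PU, QU, RT, RU, SU, SV, TU, UV

so the chain groups are C_0 ≅ Z^7, C_1 ≅ Z^9.

The boundary map ∂_1: C_1 → C_0 sends each edge [p,q] (with p < q) to q − p.
The resulting 7×9 matrix has rank 6, and its Smith normal form has invariant factors (1,1,1,1,1,1).

Reading off H_k = ker ∂_k / im ∂_{k+1}:

  H_0: rank C_0 − rank ∂_1 = 7 − 6 = 1, and the invariant factors of ∂_1 are all 1, so H_0 = Z.
  H_1: rank ker ∂_1 − rank ∂_2 = (9 − 6) − 0 = 3, and there is no ∂_2, so H_1 = Z^3.

(K is a triangulation of a wedge of 3 circles.)

Hence the Betti numbers are b_0 = 1, b_1 = 3.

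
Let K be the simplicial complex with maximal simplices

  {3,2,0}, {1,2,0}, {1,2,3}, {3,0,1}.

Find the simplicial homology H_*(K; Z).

H_0 = Z,  H_1 = 0,  H_2 = Z.

Take the total order 0 < 1 < 2 < 3 on the vertex set. Then K (dimension 2) consists of the simplices:

  0-simplices (4): [0], [1], [2], [3]
  1-simplices (6): [0,1], [0,2], [0,3], [1,2], [1,3], [2,3]
  2-simplices (4): [0,1,2], [0,1,3], [0,2,3], [1,2,3]

so the chain groups are C_0 ≅ Z^4, C_1 ≅ Z^6, C_2 ≅ Z^4.

The boundary map ∂_1: C_1 → C_0 is given by ∂[p,q] = [q] − [p]. For instance
  ∂[2,3] = [3] − [2].
As a 4×6 matrix over Z this has rank 3, with invariant factors (1,1,1).

Boundary ∂_2: C_2 → C_1 sends each 2-simplex [p,q,r] to [q,r] − [p,r] + [p,q]. For instance
  ∂[0,1,2] = [1,2] − [0,2] + [0,1],
  ∂[1,2,3] = [2,3] − [1,3] + [1,2].
This gives a 6×4 integer matrix of rank 3; reducing to Smith normal form yields diagonal entries (1,1,1).

Computing H_k = (kernel of ∂_k) / (image of ∂_{k+1}):

  H_0: rank C_0 − rank ∂_1 = 4 − 3 = 1, and the invariant factors of ∂_1 are all 1, so H_0 = Z.
  H_1: rank ker ∂_1 − rank ∂_2 = (6 − 3) − 3 = 0, and the invariant factors of ∂_2 are all 1, so H_1 = 0.
  H_2: rank ker ∂_2 − rank ∂_3 = (4 − 3) − 0 = 1, and there is no ∂_3, so H_2 = Z.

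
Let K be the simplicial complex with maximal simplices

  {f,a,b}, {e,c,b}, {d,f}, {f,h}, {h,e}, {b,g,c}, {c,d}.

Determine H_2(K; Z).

Fix the vertex order a < b < c < d < e < f < g < h and write every simplex with vertices in increasing order. Then dim K = 2 and the simplices of K are:

  0-simplices (8): a, b, c, d, e, f, g, h
  1-simplices (12): ab, af, bc, be, bf, bg, cd, ce, cg, df, eh, fh
  2-simplices (3): abf, bce, bcg

Hence C_0 ≅ Z^8, C_1 ≅ Z^12, C_2 ≅ Z^3.

The boundary map ∂_1: C_1 → C_0 maps an edge to its endpoints' difference, ∂[p,q] = q − p. For instance
  ∂af = f − a.
The resulting 8×12 matrix has rank 7, and its Smith normal form has invariant factors (1,1,1,1,1,1,1).

The boundary map ∂_2: C_2 → C_1 maps a triangle to the signed sum of its edges. For instance
  ∂bcg = cg − bg + bc,
  ∂abf = bf − af + ab.
The 12×3 boundary matrix has rank 3 and Smith normal form diag(1,1,1).

Now H_k = ker ∂_k / im ∂_{k+1}, so:

  H_2: rank ker ∂_2 − rank ∂_3 = (3 − 3) − 0 = 0, and there is no ∂_3, so H_2 = 0.

H_2 ≅ 0.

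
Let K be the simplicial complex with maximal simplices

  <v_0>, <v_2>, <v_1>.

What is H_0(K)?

We work with the vertex ordering v_0 < v_1 < v_2. The simplices of K, each written with vertices in increasing order, are:

  0-simplices (3): [v_0], [v_1], [v_2]

Hence C_0 ≅ Z^3.

Computing H_k = (kernel of ∂_k) / (image of ∂_{k+1}):

  H_0: rank C_0 − rank ∂_1 = 3 − 0 = 3, and there is no ∂_1, so H_0 = Z^3.

(K is a triangulation of a set of 3 points.)

H_0 ≅ Z^3.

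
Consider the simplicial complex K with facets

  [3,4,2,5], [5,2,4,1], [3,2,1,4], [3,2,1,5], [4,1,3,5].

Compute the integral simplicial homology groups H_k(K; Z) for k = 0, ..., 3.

H_0 = Z,  H_1 = 0,  H_2 = 0,  H_3 = Z.

K has 5 vertices, 10 edges, 10 triangles, 5 3-simplices.
rank ∂_0 = 0, rank ∂_1 = 4 ⇒ b_0 = 5 − 0 − 4 = 1; all invariant factors of ∂_1 are 1 so no torsion. So H_0 = Z.
rank ∂_1 = 4, rank ∂_2 = 6 ⇒ b_1 = 10 − 4 − 6 = 0; all invariant factors of ∂_2 are 1 so no torsion. So H_1 = 0.
rank ∂_2 = 6, rank ∂_3 = 4 ⇒ b_2 = 10 − 6 − 4 = 0; all invariant factors of ∂_3 are 1 so no torsion. So H_2 = 0.
rank ∂_3 = 4, rank ∂_4 = 0 ⇒ b_3 = 5 − 4 − 0 = 1. So H_3 = Z.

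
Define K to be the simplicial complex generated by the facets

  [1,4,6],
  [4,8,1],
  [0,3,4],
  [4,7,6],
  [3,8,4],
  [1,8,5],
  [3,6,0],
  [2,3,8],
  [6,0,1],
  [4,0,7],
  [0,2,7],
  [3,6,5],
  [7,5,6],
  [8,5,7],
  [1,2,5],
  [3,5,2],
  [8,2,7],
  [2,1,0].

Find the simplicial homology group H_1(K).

H_1 = Z ⊕ Z/2.

Fix the vertex order 0 < 1 < 2 < 3 < 4 < 5 < 6 < 7 < 8 and write every simplex with vertices in increasing order. Then dim K = 2 and the simplices of K are:

  0-simplices (9): [0], [1], [2], [3], [4], [5], [6], [7], [8]
  1-simplices (27): (27 of them)
  2-simplices (18): [0,1,2], [0,1,6], [0,2,7], [0,3,4], [0,3,6], [0,4,7], [1,2,5], [1,4,6], [1,4,8], [1,5,8], [2,3,5], [2,3,8], [2,7,8], [3,4,8], [3,5,6], [4,6,7], [5,6,7], [5,7,8]

so the chain groups are C_0 ≅ Z^9, C_1 ≅ Z^27, C_2 ≅ Z^18.

The boundary map ∂_1: C_1 → C_0 sends each edge [p,q] (with p < q) to q − p.
The 9×27 boundary matrix has rank 8 and Smith normal form diag(1,1,1,1,1,1,1,1).

The boundary map ∂_2: C_2 → C_1 acts by ∂[p,q,r] = [q,r] − [p,r] + [p,q]. For instance
  ∂[0,1,6] = [1,6] − [0,6] + [0,1],
  ∂[5,6,7] = [6,7] − [5,7] + [5,6].
The resulting 27×18 matrix has rank 18, and its Smith normal form has invariant factors (1,1,1,1,1,1,1,1,1,1,1,1,1,1,1,1,1,2).

Reading off H_k = ker ∂_k / im ∂_{k+1}:

  H_1: rank ker ∂_1 − rank ∂_2 = (27 − 8) − 18 = 1, and ∂_2 has invariant factor 2 > 1, so H_1 ≅ Z ⊕ Z/2.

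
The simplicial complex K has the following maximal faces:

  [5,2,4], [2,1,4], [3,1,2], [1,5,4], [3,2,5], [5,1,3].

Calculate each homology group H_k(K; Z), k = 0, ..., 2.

H_0 ≅ Z,  H_1 = 0,  H_2 ≅ Z.

Take the total order 1 < 2 < 3 < 4 < 5 on the vertex set. Then K (dimension 2) consists of the simplices:

  0-simplices (5): [1], [2], [3], [4], [5]
  1-simplices (9): [1,2], [1,3], [1,4], [1,5], [2,3], [2,4], [2,5], [3,5], [4,5]
  2-simplices (6): [1,2,3], [1,2,4], [1,3,5], [1,4,5], [2,3,5], [2,4,5]

giving chain groups C_0 ≅ Z^5, C_1 ≅ Z^9, C_2 ≅ Z^6.

Boundary ∂_1: C_1 → C_0 is given by ∂[p,q] = [q] − [p]. For instance
  ∂[3,5] = [5] − [3].
The 5×9 boundary matrix has rank 4 and Smith normal form diag(1,1,1,1).

∂_2: C_2 → C_1 acts by ∂[p,q,r] = [q,r] − [p,r] + [p,q]. For instance
  ∂[2,3,5] = [3,5] − [2,5] + [2,3],
  ∂[1,2,4] = [2,4] − [1,4] + [1,2].
The 9×6 boundary matrix has rank 5 and Smith normal form diag(1,1,1,1,1).

Computing H_k = (kernel of ∂_k) / (image of ∂_{k+1}):

  H_0: rank C_0 − rank ∂_1 = 5 − 4 = 1, and the invariant factors of ∂_1 are all 1, so H_0 ≅ Z.
  H_1: rank ker ∂_1 − rank ∂_2 = (9 − 4) − 5 = 0, and the invariant factors of ∂_2 are all 1, so H_1 ≅ 0.
  H_2: rank ker ∂_2 − rank ∂_3 = (6 − 5) − 0 = 1, and there is no ∂_3, so H_2 ≅ Z.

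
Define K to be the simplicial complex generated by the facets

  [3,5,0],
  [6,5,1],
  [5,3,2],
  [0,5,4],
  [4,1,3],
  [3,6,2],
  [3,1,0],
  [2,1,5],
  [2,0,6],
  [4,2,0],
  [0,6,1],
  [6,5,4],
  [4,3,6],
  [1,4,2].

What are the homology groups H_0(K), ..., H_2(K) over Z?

Order the vertices as 0 < 1 < 2 < 3 < 4 < 5 < 6. Listing each simplex with vertices in this order, K has dimension 2 with simplices:

  0-simplices (7): [0], [1], [2], [3], [4], [5], [6]
  1-simplices (21): [0,1], [0,2], [0,3], [0,4], [0,5], [0,6], [1,2], [1,3], [1,4], [1,5], [1,6], [2,3], [2,4], [2,5], [2,6], [3,4], [3,5], [3,6], [4,5], [4,6], [5,6]
  2-simplices (14): [0,1,3], [0,1,6], [0,2,4], [0,2,6], [0,3,5], [0,4,5], [1,2,4], [1,2,5], [1,3,4], [1,5,6], [2,3,5], [2,3,6], [3,4,6], [4,5,6]

Hence C_0 ≅ Z^7, C_1 ≅ Z^21, C_2 ≅ Z^14.

Boundary ∂_1: C_1 → C_0 is given by ∂[p,q] = [q] − [p]. For instance
  ∂[3,5] = [5] − [3].
The 7×21 boundary matrix has rank 6 and Smith normal form diag(1,1,1,1,1,1).

Boundary ∂_2: C_2 → C_1 acts by ∂[p,q,r] = [q,r] − [p,r] + [p,q]. For instance
  ∂[1,3,4] = [3,4] − [1,4] + [1,3],
  ∂[1,5,6] = [5,6] − [1,6] + [1,5].
This gives a 21×14 integer matrix of rank 13; reducing to Smith normal form yields diagonal entries (1,1,1,1,1,1,1,1,1,1,1,1,1).

Computing H_k = (kernel of ∂_k) / (image of ∂_{k+1}):

  H_0: rank C_0 − rank ∂_1 = 7 − 6 = 1, and the invariant factors of ∂_1 are all 1, so H_0 = Z.
  H_1: rank ker ∂_1 − rank ∂_2 = (21 − 6) − 13 = 2, and the invariant factors of ∂_2 are all 1, so H_1 = Z^2.
  H_2: rank ker ∂_2 − rank ∂_3 = (14 − 13) − 0 = 1, and there is no ∂_3, so H_2 = Z.

As a check, the Euler characteristic is 7 − 21 + 14 = 0, which agrees with 1 − 2 + 1 = 0.

H_0 = Z,  H_1 = Z^2,  H_2 = Z.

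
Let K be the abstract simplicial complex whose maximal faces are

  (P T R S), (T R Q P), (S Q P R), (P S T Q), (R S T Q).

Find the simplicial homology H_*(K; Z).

H_0 = Z,  H_1 = 0,  H_2 = 0,  H_3 = Z.

We work with the vertex ordering P < Q < R < S < T. The simplices of K, each written with vertices in increasing order, are:

  0-simplices (5): P, Q, R, S, T
  1-simplices (10): PQ, PR, PS, PT, QR, QS, QT, RS, RT, ST
  2-simplices (10): PQR, PQS, PQT, PRS, PRT, PST, QRS, QRT, QST, RST
  3-simplices (5): PQRS, PQRT, PQST, PRST, QRST

giving chain groups C_0 ≅ Z^5, C_1 ≅ Z^10, C_2 ≅ Z^10, C_3 ≅ Z^5.

∂_1: C_1 → C_0 maps an edge to its endpoints' difference, ∂[p,q] = q − p.
The 5×10 boundary matrix has rank 4 and Smith normal form diag(1,1,1,1).

Boundary ∂_2: C_2 → C_1 maps a triangle to the signed sum of its edges. For instance
  ∂QST = ST − QT + QS,
  ∂PST = ST − PT + PS.
As a 10×10 matrix over Z this has rank 6, with invariant factors (1,1,1,1,1,1).

Boundary ∂_3: C_3 → C_2 sends each 3-simplex σ to the alternating sum Σ_i (−1)^i (σ with its i-th vertex removed). For instance
  ∂PQST = QST − PST + PQT − PQS,
  ∂PQRS = QRS − PRS + PQS − PQR.
As a 10×5 matrix over Z this has rank 4, with invariant factors (1,1,1,1).

From H_k ≅ ker(∂_k) / im(∂_{k+1}) we obtain:

  H_0: rank C_0 − rank ∂_1 = 5 − 4 = 1, and the invariant factors of ∂_1 are all 1, so H_0 = Z.
  H_1: rank ker ∂_1 − rank ∂_2 = (10 − 4) − 6 = 0, and the invariant factors of ∂_2 are all 1, so H_1 = 0.
  H_2: rank ker ∂_2 − rank ∂_3 = (10 − 6) − 4 = 0, and the invariant factors of ∂_3 are all 1, so H_2 = 0.
  H_3: rank ker ∂_3 − rank ∂_4 = (5 − 4) − 0 = 1, and there is no ∂_4, so H_3 = Z.

(K is a triangulation of the 3-sphere S^3.)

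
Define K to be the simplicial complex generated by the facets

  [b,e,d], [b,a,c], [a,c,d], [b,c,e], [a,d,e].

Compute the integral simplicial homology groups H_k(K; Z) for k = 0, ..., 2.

H_0 ≅ Z,  H_1 ≅ Z,  H_2 = 0.

K has 5 vertices, 10 edges, 5 triangles.
rank ∂_0 = 0, rank ∂_1 = 4 ⇒ b_0 = 5 − 0 − 4 = 1; all invariant factors of ∂_1 are 1 so no torsion. So H_0 = Z.
rank ∂_1 = 4, rank ∂_2 = 5 ⇒ b_1 = 10 − 4 − 5 = 1; all invariant factors of ∂_2 are 1 so no torsion. So H_1 = Z.
rank ∂_2 = 5, rank ∂_3 = 0 ⇒ b_2 = 5 − 5 − 0 = 0. So H_2 = 0.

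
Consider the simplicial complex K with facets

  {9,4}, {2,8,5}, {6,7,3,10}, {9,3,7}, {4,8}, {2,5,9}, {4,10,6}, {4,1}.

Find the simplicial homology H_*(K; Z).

H_0 ≅ Z,  H_1 ≅ Z^2,  H_2 = 0,  H_3 = 0.

K has 10 vertices, 18 edges, 8 triangles, 1 3-simplex.
rank ∂_0 = 0, rank ∂_1 = 9 ⇒ b_0 = 10 − 0 − 9 = 1; all invariant factors of ∂_1 are 1 so no torsion. So H_0 = Z.
rank ∂_1 = 9, rank ∂_2 = 7 ⇒ b_1 = 18 − 9 − 7 = 2; all invariant factors of ∂_2 are 1 so no torsion. So H_1 = Z^2.
rank ∂_2 = 7, rank ∂_3 = 1 ⇒ b_2 = 8 − 7 − 1 = 0; all invariant factors of ∂_3 are 1 so no torsion. So H_2 = 0.
rank ∂_3 = 1, rank ∂_4 = 0 ⇒ b_3 = 1 − 1 − 0 = 0. So H_3 = 0.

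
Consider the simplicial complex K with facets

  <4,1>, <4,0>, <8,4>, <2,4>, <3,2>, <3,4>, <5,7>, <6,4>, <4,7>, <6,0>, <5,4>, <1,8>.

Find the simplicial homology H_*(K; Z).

Take the total order 0 < 1 < 2 < 3 < 4 < 5 < 6 < 7 < 8 on the vertex set. Then K (dimension 1) consists of the simplices:

  0-simplices (9): [0], [1], [2], [3], [4], [5], [6], [7], [8]
  1-simplices (12): [0,4], [0,6], [1,4], [1,8], [2,3], [2,4], [3,4], [4,5], [4,6], [4,7], [4,8], [5,7]

Hence C_0 ≅ Z^9, C_1 ≅ Z^12.

∂_1: C_1 → C_0 sends each edge [p,q] (with p < q) to q − p.
The 9×12 boundary matrix has rank 8 and Smith normal form diag(1,1,1,1,1,1,1,1).

Now H_k = ker ∂_k / im ∂_{k+1}, so:

  H_0: rank C_0 − rank ∂_1 = 9 − 8 = 1, and the invariant factors of ∂_1 are all 1, so H_0 ≅ Z.
  H_1: rank ker ∂_1 − rank ∂_2 = (12 − 8) − 0 = 4, and there is no ∂_2, so H_1 ≅ Z^4.

As a check, the Euler characteristic is 9 − 12 = -3, which agrees with 1 − 4 = -3.
(K is a triangulation of a wedge of 4 circles.)

H_0 ≅ Z,  H_1 ≅ Z^4.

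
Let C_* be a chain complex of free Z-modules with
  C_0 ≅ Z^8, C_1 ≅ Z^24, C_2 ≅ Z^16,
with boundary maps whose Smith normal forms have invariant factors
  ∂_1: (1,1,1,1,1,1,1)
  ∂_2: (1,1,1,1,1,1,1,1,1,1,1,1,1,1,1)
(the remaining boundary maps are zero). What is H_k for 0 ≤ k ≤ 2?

H_0 ≅ Z,  H_1 ≅ Z^2,  H_2 ≅ Z.

H_0: b_0 = 8 − 0 − 7 = 1; torsion from ∂_1 factors > 1: none. So H_0 ≅ Z.
H_1: b_1 = 24 − 7 − 15 = 2; torsion from ∂_2 factors > 1: none. So H_1 ≅ Z^2.
H_2: b_2 = 16 − 15 − 0 = 1; torsion from ∂_3 factors > 1: none. So H_2 ≅ Z.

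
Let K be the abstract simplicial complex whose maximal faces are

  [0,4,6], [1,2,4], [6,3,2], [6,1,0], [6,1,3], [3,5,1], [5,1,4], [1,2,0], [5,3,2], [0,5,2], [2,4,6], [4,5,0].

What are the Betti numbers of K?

b_0 = 1, b_1 = 0, b_2 = 0.

We work with the vertex ordering 0 < 1 < 2 < 3 < 4 < 5 < 6. The simplices of K, each written with vertices in increasing order, are:

  0-simplices (7): [0], [1], [2], [3], [4], [5], [6]
  1-simplices (18): [0,1], [0,2], [0,4], [0,5], [0,6], [1,2], [1,3], [1,4], [1,5], [1,6], [2,3], [2,4], [2,5], [2,6], [3,5], [3,6], [4,5], [4,6]
  2-simplices (12): [0,1,2], [0,1,6], [0,2,5], [0,4,5], [0,4,6], [1,2,4], [1,3,5], [1,3,6], [1,4,5], [2,3,5], [2,3,6], [2,4,6]

so the chain groups are C_0 ≅ Z^7, C_1 ≅ Z^18, C_2 ≅ Z^12.

∂_1: C_1 → C_0 sends each edge [p,q] (with p < q) to q − p. For instance
  ∂[4,6] = [6] − [4].
The resulting 7×18 matrix has rank 6, and its Smith normal form has invariant factors (1,1,1,1,1,1).

The boundary map ∂_2: C_2 → C_1 maps a triangle to the signed sum of its edges. For instance
  ∂[1,3,6] = [3,6] − [1,6] + [1,3],
  ∂[2,3,5] = [3,5] − [2,5] + [2,3].
This gives a 18×12 integer matrix of rank 12; reducing to Smith normal form yields diagonal entries (1,1,1,1,1,1,1,1,1,1,1,2).

Computing H_k = (kernel of ∂_k) / (image of ∂_{k+1}):

  H_0: rank C_0 − rank ∂_1 = 7 − 6 = 1, and the invariant factors of ∂_1 are all 1, so H_0 ≅ Z.
  H_1: rank ker ∂_1 − rank ∂_2 = (18 − 6) − 12 = 0, and ∂_2 has invariant factor 2 > 1, so H_1 ≅ Z/2Z.
  H_2: rank ker ∂_2 − rank ∂_3 = (12 − 12) − 0 = 0, and there is no ∂_3, so H_2 ≅ 0.

Hence the Betti numbers are b_0 = 1, b_1 = 0, b_2 = 0.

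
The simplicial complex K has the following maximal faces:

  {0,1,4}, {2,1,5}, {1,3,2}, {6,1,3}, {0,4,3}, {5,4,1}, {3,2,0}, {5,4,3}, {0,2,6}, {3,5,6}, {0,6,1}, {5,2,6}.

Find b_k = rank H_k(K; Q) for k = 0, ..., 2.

We work with the vertex ordering 0 < 1 < 2 < 3 < 4 < 5 < 6. The simplices of K, each written with vertices in increasing order, are:

  0-simplices (7): [0], [1], [2], [3], [4], [5], [6]
  1-simplices (18): [0,1], [0,2], [0,3], [0,4], [0,6], [1,2], [1,3], [1,4], [1,5], [1,6], [2,3], [2,5], [2,6], [3,4], [3,5], [3,6], [4,5], [5,6]
  2-simplices (12): [0,1,4], [0,1,6], [0,2,3], [0,2,6], [0,3,4], [1,2,3], [1,2,5], [1,3,6], [1,4,5], [2,5,6], [3,4,5], [3,5,6]

so the chain groups are C_0 ≅ Z^7, C_1 ≅ Z^18, C_2 ≅ Z^12.

∂_1: C_1 → C_0 sends each edge [p,q] (with p < q) to q − p. For instance
  ∂[0,4] = [4] − [0].
This gives a 7×18 integer matrix of rank 6; reducing to Smith normal form yields diagonal entries (1,1,1,1,1,1).

∂_2: C_2 → C_1 sends each 2-simplex [p,q,r] to [q,r] − [p,r] + [p,q]. For instance
  ∂[0,2,3] = [2,3] − [0,3] + [0,2],
  ∂[1,4,5] = [4,5] − [1,5] + [1,4].
The 18×12 boundary matrix has rank 12 and Smith normal form diag(1,1,1,1,1,1,1,1,1,1,1,2).

From H_k ≅ ker(∂_k) / im(∂_{k+1}) we obtain:

  H_0: rank C_0 − rank ∂_1 = 7 − 6 = 1, and the invariant factors of ∂_1 are all 1, so H_0 = Z.
  H_1: rank ker ∂_1 − rank ∂_2 = (18 − 6) − 12 = 0, and ∂_2 has invariant factor 2 > 1, so H_1 = Z/2Z.
  H_2: rank ker ∂_2 − rank ∂_3 = (12 − 12) − 0 = 0, and there is no ∂_3, so H_2 = 0.

Hence the Betti numbers are b_0 = 1, b_1 = 0, b_2 = 0.

b_0 = 1, b_1 = 0, b_2 = 0.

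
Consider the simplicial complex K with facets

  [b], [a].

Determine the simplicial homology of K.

Take the total order a < b on the vertex set. Then K (dimension 0) consists of the simplices:

  0-simplices (2): a, b

Hence C_0 ≅ Z^2.

Computing H_k = (kernel of ∂_k) / (image of ∂_{k+1}):

  H_0: rank C_0 − rank ∂_1 = 2 − 0 = 2, and there is no ∂_1, so H_0 ≅ Z^2.

H_0 = Z^2.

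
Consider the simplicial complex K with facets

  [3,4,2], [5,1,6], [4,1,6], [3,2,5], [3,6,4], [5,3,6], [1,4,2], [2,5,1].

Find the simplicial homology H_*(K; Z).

We work with the vertex ordering 1 < 2 < 3 < 4 < 5 < 6. The simplices of K, each written with vertices in increasing order, are:

  0-simplices (6): [1], [2], [3], [4], [5], [6]
  1-simplices (12): [1,2], [1,4], [1,5], [1,6], [2,3], [2,4], [2,5], [3,4], [3,5], [3,6], [4,6], [5,6]
  2-simplices (8): [1,2,4], [1,2,5], [1,4,6], [1,5,6], [2,3,4], [2,3,5], [3,4,6], [3,5,6]

Hence C_0 ≅ Z^6, C_1 ≅ Z^12, C_2 ≅ Z^8.

Boundary ∂_1: C_1 → C_0 is given by ∂[p,q] = [q] − [p].
The 6×12 boundary matrix has rank 5 and Smith normal form diag(1,1,1,1,1).

∂_2: C_2 → C_1 acts by ∂[p,q,r] = [q,r] − [p,r] + [p,q]. For instance
  ∂[1,2,4] = [2,4] − [1,4] + [1,2],
  ∂[1,2,5] = [2,5] − [1,5] + [1,2].
As a 12×8 matrix over Z this has rank 7, with invariant factors (1,1,1,1,1,1,1).

Computing H_k = (kernel of ∂_k) / (image of ∂_{k+1}):

  H_0: rank C_0 − rank ∂_1 = 6 − 5 = 1, and the invariant factors of ∂_1 are all 1, so H_0 ≅ Z.
  H_1: rank ker ∂_1 − rank ∂_2 = (12 − 5) − 7 = 0, and the invariant factors of ∂_2 are all 1, so H_1 ≅ 0.
  H_2: rank ker ∂_2 − rank ∂_3 = (8 − 7) − 0 = 1, and there is no ∂_3, so H_2 ≅ Z.

H_0 = Z,  H_1 = 0,  H_2 = Z.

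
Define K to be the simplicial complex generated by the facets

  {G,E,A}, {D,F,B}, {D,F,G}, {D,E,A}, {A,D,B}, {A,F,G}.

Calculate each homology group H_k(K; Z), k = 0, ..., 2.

H_0 = Z,  H_1 = Z,  H_2 = 0.

Take the total order A < B < D < E < F < G on the vertex set. Then K (dimension 2) consists of the simplices:

  0-simplices (6): A, B, D, E, F, G
  1-simplices (12): AB, AD, AE, AF, AG, BD, BF, DE, DF, DG, EG, FG
  2-simplices (6): ABD, ADE, AEG, AFG, BDF, DFG

giving chain groups C_0 ≅ Z^6, C_1 ≅ Z^12, C_2 ≅ Z^6.

∂_1: C_1 → C_0 sends each edge [p,q] (with p < q) to q − p.
As a 6×12 matrix over Z this has rank 5, with invariant factors (1,1,1,1,1).

∂_2: C_2 → C_1 maps a triangle to the signed sum of its edges. For instance
  ∂BDF = DF − BF + BD,
  ∂AEG = EG − AG + AE.
The resulting 12×6 matrix has rank 6, and its Smith normal form has invariant factors (1,1,1,1,1,1).

From H_k ≅ ker(∂_k) / im(∂_{k+1}) we obtain:

  H_0: rank C_0 − rank ∂_1 = 6 − 5 = 1, and the invariant factors of ∂_1 are all 1, so H_0 = Z.
  H_1: rank ker ∂_1 − rank ∂_2 = (12 − 5) − 6 = 1, and the invariant factors of ∂_2 are all 1, so H_1 = Z.
  H_2: rank ker ∂_2 − rank ∂_3 = (6 − 6) − 0 = 0, and there is no ∂_3, so H_2 = 0.

As a check, the Euler characteristic is 6 − 12 + 6 = 0, which agrees with 1 − 1 + 0 = 0.
(K is a triangulation of the cylinder S^1 x I.)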